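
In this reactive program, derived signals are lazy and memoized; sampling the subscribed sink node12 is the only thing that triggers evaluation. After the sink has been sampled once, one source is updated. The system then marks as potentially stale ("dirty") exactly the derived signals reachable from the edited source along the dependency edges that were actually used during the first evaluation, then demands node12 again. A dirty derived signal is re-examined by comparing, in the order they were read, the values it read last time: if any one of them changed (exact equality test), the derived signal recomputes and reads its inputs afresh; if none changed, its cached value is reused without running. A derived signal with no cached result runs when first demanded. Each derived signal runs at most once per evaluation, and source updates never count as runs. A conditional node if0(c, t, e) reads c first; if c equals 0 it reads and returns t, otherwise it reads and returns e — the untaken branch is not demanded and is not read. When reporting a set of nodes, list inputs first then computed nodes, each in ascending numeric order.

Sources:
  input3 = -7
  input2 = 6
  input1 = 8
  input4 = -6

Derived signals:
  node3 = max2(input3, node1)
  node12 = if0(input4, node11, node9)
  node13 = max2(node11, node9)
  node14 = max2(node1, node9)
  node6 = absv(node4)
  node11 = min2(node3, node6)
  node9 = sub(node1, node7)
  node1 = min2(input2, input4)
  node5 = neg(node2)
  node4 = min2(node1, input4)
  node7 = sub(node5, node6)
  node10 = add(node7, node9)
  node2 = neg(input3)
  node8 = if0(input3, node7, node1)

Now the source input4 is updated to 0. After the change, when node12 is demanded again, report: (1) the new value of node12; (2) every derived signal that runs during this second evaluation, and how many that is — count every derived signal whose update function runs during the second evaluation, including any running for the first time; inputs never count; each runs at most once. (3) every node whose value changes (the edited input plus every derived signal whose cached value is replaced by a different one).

First demand of the output computes:
  node1 = min2(6, -6) = -6
  node2 = neg(-7) = 7
  node4 = min2(-6, -6) = -6
  node5 = neg(7) = -7
  node6 = absv(-6) = 6
  node7 = sub(-7, 6) = -13
  node9 = sub(-6, -13) = 7
  node12 = if0(input4=-6 -> else branch node9) = 7

After the edit, cleaning proceeds:
  node1: a read changed (input4 -6->0) — executes, giving 0.
  node3: had never run; runs now, result 0.
  node4: a read changed (node1 -6->0; input4 -6->0) — executes, giving 0.
  node6: a read changed (node4 -6->0) — executes, giving 0.
  node7: stays stale; no demand reaches it after the flip.
  node9: stays stale; no demand reaches it after the flip.
  node11: had never run; runs now, result 0.
  node12: a read changed (input4 -6->0) — executes, giving 0.

Note the branch switch — demand abandons node7, node9, which are never re-examined.

Demanding node12 again yields 0.
6 derived signals run: node1, node3, node4, node6, node11, node12.
The nodes whose values change: input4, node1, node4, node6, node12.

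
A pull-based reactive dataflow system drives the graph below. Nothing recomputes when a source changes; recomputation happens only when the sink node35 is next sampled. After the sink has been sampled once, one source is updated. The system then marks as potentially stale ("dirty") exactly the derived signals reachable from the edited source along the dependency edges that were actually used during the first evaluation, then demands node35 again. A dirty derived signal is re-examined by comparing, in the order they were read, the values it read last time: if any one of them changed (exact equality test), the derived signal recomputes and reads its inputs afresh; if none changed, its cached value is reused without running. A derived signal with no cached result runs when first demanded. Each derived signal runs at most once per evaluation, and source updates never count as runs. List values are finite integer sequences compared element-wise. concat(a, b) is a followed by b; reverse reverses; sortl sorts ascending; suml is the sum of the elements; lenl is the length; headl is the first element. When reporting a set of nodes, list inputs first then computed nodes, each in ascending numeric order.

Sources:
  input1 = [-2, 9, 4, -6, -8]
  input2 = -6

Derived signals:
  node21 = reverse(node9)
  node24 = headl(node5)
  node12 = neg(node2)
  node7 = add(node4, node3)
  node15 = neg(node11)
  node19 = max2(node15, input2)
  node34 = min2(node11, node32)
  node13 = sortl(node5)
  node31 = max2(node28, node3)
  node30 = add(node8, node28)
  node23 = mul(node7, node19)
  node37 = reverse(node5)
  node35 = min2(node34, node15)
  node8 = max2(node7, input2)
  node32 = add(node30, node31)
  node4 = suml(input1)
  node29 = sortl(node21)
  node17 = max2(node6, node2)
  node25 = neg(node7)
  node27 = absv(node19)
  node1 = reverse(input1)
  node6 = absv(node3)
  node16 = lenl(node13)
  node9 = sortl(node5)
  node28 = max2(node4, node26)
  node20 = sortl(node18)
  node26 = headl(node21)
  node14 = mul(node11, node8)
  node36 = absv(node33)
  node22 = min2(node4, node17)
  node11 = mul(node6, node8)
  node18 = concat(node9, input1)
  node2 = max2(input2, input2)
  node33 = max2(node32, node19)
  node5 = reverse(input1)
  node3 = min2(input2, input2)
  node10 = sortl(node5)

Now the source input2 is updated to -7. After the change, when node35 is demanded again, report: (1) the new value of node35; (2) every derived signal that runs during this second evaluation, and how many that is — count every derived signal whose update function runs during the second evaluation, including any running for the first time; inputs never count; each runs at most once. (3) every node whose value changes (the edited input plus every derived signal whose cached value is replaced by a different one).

First evaluation (everything demanded from the output):
  node3 = min2(-6, -6) = -6
  node4 = suml([-2, 9, 4, -6, -8]) = -3
  node5 = reverse([-2, 9, 4, -6, -8]) = [-8, -6, 4, 9, -2]
  node6 = absv(-6) = 6
  node7 = add(-3, -6) = -9
  node8 = max2(-9, -6) = -6
  node9 = sortl([-8, -6, 4, 9, -2]) = [-8, -6, -2, 4, 9]
  node11 = mul(6, -6) = -36
  node15 = neg(-36) = 36
  node21 = reverse([-8, -6, -2, 4, 9]) = [9, 4, -2, -6, -8]
  node26 = headl([9, 4, -2, -6, -8]) = 9
  node28 = max2(-3, 9) = 9
  node30 = add(-6, 9) = 3
  node31 = max2(9, -6) = 9
  node32 = add(3, 9) = 12
  node34 = min2(-36, 12) = -36
  node35 = min2(-36, 36) = -36

Propagation after the edit:
  node3: runs — input2 -6->-7; input2 -6->-7; result -7.
  node6: runs — node3 -6->-7; result 7.
  node7: runs — node3 -6->-7; result -10.
  node8: runs — node7 -9->-10; input2 -6->-7; result -7.
  node11: runs — node6 6->7; node8 -6->-7; result -49.
  node15: runs — node11 -36->-49; result 49.
  node30: runs — node8 -6->-7; result 2.
  node31: runs — node3 -6->-7; result 9 (same value as before).
  node32: runs — node30 3->2; result 11.
  node34: runs — node11 -36->-49; node32 12->11; result -49.
  node35: runs — node34 -36->-49; node15 36->49; result -49.

New value of node35: -49.
Derived signals that run: node3, node6, node7, node8, node11, node15, node30, node31, node32, node34, node35 — 11 in total.
Values that change: input2, node3, node6, node7, node8, node11, node15, node30, node32, node34, node35.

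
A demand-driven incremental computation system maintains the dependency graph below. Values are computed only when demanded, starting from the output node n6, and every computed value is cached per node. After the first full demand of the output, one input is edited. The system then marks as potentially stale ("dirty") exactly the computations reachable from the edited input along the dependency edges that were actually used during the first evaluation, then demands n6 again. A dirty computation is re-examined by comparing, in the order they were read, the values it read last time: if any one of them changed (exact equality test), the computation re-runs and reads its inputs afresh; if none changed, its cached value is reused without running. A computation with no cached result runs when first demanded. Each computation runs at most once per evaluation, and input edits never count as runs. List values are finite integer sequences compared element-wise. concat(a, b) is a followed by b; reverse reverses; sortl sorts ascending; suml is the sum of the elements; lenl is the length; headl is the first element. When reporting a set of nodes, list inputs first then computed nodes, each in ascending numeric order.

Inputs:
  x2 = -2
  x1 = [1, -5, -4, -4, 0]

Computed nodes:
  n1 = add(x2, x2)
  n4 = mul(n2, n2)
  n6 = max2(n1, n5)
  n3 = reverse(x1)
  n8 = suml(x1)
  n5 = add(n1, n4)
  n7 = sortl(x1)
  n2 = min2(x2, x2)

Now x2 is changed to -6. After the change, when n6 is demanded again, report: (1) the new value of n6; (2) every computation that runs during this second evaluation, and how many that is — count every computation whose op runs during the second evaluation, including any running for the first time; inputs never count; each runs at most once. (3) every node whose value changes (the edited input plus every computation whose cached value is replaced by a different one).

New value of n6: 24.
Computations that run: n1, n2, n4, n5, n6 — 5 in total.
Values that change: x2, n1, n2, n4, n5, n6.

First evaluation (everything demanded from the output):
  n1 = add(-2, -2) = -4
  n2 = min2(-2, -2) = -2
  n4 = mul(-2, -2) = 4
  n5 = add(-4, 4) = 0
  n6 = max2(-4, 0) = 0

Propagation after the edit:
  n1: runs — x2 -2->-6; x2 -2->-6; result -12.
  n2: runs — x2 -2->-6; x2 -2->-6; result -6.
  n4: runs — n2 -2->-6; n2 -2->-6; result 36.
  n5: runs — n1 -4->-12; n4 4->36; result 24.
  n6: runs — n1 -4->-12; n5 0->24; result 24.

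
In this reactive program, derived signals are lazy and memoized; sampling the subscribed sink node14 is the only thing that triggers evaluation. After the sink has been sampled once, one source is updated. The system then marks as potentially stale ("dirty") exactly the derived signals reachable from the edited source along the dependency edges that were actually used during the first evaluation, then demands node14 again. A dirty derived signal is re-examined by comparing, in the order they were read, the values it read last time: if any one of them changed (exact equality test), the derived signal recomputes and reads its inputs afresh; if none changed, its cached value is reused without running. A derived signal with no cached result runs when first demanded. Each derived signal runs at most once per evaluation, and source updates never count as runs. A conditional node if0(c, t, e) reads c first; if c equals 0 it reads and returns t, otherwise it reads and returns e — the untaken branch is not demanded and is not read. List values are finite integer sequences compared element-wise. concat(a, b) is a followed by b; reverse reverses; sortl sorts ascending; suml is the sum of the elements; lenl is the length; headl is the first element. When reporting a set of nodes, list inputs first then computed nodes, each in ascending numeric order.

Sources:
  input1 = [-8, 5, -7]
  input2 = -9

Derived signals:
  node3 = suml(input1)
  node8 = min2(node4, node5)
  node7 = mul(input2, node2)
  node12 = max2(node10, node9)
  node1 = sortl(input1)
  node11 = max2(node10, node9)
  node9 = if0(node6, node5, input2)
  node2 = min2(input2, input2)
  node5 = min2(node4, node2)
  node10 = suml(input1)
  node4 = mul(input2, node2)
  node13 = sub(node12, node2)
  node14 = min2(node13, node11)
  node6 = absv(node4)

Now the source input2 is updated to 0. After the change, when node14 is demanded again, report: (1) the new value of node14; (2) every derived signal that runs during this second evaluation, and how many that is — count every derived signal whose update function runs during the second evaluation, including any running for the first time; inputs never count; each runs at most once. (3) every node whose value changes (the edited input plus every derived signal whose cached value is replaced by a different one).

First demand of the output computes:
  node2 = min2(-9, -9) = -9
  node4 = mul(-9, -9) = 81
  node6 = absv(81) = 81
  node9 = if0(node6=81 -> else branch input2) = -9
  node10 = suml([-8, 5, -7]) = -10
  node11 = max2(-10, -9) = -9
  node12 = max2(-10, -9) = -9
  node13 = sub(-9, -9) = 0
  node14 = min2(0, -9) = -9

After the edit, cleaning proceeds:
  node2: a read changed (input2 -9->0; input2 -9->0) — executes, giving 0.
  node4: a read changed (input2 -9->0; node2 -9->0) — executes, giving 0.
  node5: had never run; runs now, result 0.
  node6: a read changed (node4 81->0) — executes, giving 0.
  node9: a read changed (node6 81->0; input2 -9->0) — executes, giving 0.
  node11: a read changed (node9 -9->0) — executes, giving 0.
  node12: a read changed (node9 -9->0) — executes, giving 0.
  node13: a read changed (node12 -9->0; node2 -9->0) — executes, giving 0 — identical to its old value.
  node14: a read changed (node11 -9->0) — executes, giving 0.

Note the branch switch — node5 had no cache and runs now for the first time.

Demanding node14 again yields 0.
9 derived signals run: node2, node4, node5, node6, node9, node11, node12, node13, node14.
The nodes whose values change: input2, node2, node4, node6, node9, node11, node12, node14.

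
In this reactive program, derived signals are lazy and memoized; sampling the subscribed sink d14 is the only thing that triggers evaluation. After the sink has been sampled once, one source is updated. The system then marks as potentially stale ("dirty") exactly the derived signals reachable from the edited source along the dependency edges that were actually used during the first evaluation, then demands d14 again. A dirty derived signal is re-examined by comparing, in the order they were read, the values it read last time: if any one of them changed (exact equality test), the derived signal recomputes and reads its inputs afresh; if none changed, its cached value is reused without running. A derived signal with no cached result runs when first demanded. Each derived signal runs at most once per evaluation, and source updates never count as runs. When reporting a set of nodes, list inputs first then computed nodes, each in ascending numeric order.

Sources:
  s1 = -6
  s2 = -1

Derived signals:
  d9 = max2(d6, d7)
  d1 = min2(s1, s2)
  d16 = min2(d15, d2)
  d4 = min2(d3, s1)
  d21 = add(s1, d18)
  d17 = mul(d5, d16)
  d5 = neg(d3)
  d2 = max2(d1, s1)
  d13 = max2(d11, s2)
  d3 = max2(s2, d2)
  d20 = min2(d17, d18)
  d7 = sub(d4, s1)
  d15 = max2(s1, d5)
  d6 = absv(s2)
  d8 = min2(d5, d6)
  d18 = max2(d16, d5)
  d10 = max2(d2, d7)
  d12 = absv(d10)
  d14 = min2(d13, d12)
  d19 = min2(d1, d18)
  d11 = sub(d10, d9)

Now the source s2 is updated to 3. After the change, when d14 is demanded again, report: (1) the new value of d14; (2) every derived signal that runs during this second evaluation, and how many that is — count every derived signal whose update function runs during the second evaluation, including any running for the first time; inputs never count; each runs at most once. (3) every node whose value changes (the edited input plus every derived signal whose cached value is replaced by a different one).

First demand of the output computes:
  d1 = min2(-6, -1) = -6
  d2 = max2(-6, -6) = -6
  d3 = max2(-1, -6) = -1
  d4 = min2(-1, -6) = -6
  d6 = absv(-1) = 1
  d7 = sub(-6, -6) = 0
  d9 = max2(1, 0) = 1
  d10 = max2(-6, 0) = 0
  d11 = sub(0, 1) = -1
  d12 = absv(0) = 0
  d13 = max2(-1, -1) = -1
  d14 = min2(-1, 0) = -1

After the edit, cleaning proceeds:
  d1: a read changed (s2 -1->3) — executes, giving -6 — identical to its old value.
  d2: dirty, but its reads are unchanged (d1 unchanged, s1 unchanged); cached -6 stands.
  d3: a read changed (s2 -1->3) — executes, giving 3.
  d4: a read changed (d3 -1->3) — executes, giving -6 — identical to its old value.
  d6: a read changed (s2 -1->3) — executes, giving 3.
  d7: dirty, but its reads are unchanged (d4 unchanged, s1 unchanged); cached 0 stands.
  d9: a read changed (d6 1->3) — executes, giving 3.
  d10: dirty, but its reads are unchanged (d2 unchanged, d7 unchanged); cached 0 stands.
  d11: a read changed (d9 1->3) — executes, giving -3.
  d12: dirty, but its reads are unchanged (d10 unchanged); cached 0 stands.
  d13: a read changed (d11 -1->-3; s2 -1->3) — executes, giving 3.
  d14: a read changed (d13 -1->3) — executes, giving 0.

Note where the cutoff bites: d2 is checked, finds nothing changed, and keeps its cache.

Demanding d14 again yields 0.
8 derived signals run: d1, d3, d4, d6, d9, d11, d13, d14.
The nodes whose values change: s2, d3, d6, d9, d11, d13, d14.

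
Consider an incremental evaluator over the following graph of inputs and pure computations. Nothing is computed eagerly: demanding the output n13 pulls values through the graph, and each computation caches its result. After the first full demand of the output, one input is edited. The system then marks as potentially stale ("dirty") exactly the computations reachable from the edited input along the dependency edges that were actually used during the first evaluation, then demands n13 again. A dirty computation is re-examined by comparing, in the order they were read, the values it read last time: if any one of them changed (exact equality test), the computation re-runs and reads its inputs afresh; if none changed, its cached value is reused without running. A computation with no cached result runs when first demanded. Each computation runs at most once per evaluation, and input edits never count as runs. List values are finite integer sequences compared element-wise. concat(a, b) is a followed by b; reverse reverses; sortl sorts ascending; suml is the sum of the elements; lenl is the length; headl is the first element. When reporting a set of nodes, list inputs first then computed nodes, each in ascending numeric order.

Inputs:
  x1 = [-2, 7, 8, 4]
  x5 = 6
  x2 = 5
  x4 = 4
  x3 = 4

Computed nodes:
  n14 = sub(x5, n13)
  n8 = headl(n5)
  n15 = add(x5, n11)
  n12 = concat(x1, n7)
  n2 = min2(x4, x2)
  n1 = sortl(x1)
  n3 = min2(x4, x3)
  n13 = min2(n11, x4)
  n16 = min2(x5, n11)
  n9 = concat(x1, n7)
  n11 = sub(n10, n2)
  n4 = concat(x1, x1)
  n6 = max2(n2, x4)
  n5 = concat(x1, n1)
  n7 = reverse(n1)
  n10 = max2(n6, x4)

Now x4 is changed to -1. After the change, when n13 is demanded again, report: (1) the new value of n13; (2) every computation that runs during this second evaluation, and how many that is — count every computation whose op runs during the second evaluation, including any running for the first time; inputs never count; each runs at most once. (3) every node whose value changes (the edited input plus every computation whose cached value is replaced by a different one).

n13 now evaluates to -1.
Run set: n2, n6, n10, n11, n13 (5 run).
Changed values: x4, n2, n6, n10, n13.

Initial pass — values computed on the first demand:
  n2 = min2(4, 5) = 4
  n6 = max2(4, 4) = 4
  n10 = max2(4, 4) = 4
  n11 = sub(4, 4) = 0
  n13 = min2(0, 4) = 0

Second demand — change propagation:
  n2: re-runs because x4 4->-1; new result -1.
  n6: re-runs because n2 4->-1; x4 4->-1; new result -1.
  n10: re-runs because n6 4->-1; x4 4->-1; new result -1.
  n11: re-runs because n10 4->-1; n2 4->-1; new result 0 (unchanged).
  n13: re-runs because x4 4->-1; new result -1.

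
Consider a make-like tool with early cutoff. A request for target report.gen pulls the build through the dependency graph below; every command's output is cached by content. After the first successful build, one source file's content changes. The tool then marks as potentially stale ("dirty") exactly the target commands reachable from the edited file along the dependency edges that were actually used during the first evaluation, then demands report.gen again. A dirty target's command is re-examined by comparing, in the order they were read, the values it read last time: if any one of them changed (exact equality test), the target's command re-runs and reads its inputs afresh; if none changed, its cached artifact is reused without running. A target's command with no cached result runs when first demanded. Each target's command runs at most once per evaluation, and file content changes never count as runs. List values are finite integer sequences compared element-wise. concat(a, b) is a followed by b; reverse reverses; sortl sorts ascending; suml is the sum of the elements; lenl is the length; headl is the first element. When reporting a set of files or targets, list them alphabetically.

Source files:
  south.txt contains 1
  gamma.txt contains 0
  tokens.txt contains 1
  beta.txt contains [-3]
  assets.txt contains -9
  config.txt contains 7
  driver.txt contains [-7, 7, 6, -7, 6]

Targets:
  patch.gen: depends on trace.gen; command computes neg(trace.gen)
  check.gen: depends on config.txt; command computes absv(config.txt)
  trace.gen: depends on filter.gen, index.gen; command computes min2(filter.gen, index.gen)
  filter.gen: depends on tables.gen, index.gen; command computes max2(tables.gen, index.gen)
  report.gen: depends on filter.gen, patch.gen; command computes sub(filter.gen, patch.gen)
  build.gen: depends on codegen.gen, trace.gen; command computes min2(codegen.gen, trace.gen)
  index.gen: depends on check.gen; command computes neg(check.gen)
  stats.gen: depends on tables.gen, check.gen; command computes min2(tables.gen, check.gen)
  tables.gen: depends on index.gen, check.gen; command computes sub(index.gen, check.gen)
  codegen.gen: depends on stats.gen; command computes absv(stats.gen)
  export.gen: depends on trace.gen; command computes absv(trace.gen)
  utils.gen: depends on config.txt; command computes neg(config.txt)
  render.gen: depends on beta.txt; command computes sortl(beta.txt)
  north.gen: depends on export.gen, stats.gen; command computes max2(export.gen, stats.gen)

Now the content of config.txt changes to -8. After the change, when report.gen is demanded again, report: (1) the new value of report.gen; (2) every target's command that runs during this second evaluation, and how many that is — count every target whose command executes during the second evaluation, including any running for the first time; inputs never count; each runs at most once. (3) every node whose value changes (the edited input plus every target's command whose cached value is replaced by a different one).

Demanding report.gen again yields -16.
7 target commands run: check.gen, filter.gen, index.gen, patch.gen, report.gen, tables.gen, trace.gen.
The nodes whose values change: check.gen, config.txt, filter.gen, index.gen, patch.gen, report.gen, tables.gen, trace.gen.

First demand of the output computes:
  check.gen = absv(7) = 7
  index.gen = neg(7) = -7
  tables.gen = sub(-7, 7) = -14
  filter.gen = max2(-14, -7) = -7
  trace.gen = min2(-7, -7) = -7
  patch.gen = neg(-7) = 7
  report.gen = sub(-7, 7) = -14

After the edit, cleaning proceeds:
  check.gen: a read changed (config.txt 7->-8) — executes, giving 8.
  index.gen: a read changed (check.gen 7->8) — executes, giving -8.
  tables.gen: a read changed (index.gen -7->-8; check.gen 7->8) — executes, giving -16.
  filter.gen: a read changed (tables.gen -14->-16; index.gen -7->-8) — executes, giving -8.
  trace.gen: a read changed (filter.gen -7->-8; index.gen -7->-8) — executes, giving -8.
  patch.gen: a read changed (trace.gen -7->-8) — executes, giving 8.
  report.gen: a read changed (filter.gen -7->-8; patch.gen 7->8) — executes, giving -16.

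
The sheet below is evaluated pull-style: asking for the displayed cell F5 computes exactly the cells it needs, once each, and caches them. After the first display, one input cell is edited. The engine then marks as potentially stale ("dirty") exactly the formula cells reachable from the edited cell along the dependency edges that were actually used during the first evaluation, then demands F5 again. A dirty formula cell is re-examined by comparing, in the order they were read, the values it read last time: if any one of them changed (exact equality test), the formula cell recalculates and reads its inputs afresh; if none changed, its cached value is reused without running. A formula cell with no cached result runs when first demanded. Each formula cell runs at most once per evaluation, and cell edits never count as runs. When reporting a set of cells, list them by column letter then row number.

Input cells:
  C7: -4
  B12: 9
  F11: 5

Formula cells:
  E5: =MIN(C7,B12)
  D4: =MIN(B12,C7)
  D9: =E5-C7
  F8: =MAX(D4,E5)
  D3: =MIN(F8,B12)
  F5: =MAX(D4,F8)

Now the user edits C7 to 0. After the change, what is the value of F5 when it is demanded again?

First demand of the output computes:
  D4 = MIN(9, -4) = -4
  E5 = MIN(-4, 9) = -4
  F8 = MAX(-4, -4) = -4
  F5 = MAX(-4, -4) = -4

After the edit, cleaning proceeds:
  D4: a read changed (C7 -4->0) — executes, giving 0.
  E5: a read changed (C7 -4->0) — executes, giving 0.
  F8: a read changed (D4 -4->0; E5 -4->0) — executes, giving 0.
  F5: a read changed (D4 -4->0; F8 -4->0) — executes, giving 0.

Demanding F5 again yields 0.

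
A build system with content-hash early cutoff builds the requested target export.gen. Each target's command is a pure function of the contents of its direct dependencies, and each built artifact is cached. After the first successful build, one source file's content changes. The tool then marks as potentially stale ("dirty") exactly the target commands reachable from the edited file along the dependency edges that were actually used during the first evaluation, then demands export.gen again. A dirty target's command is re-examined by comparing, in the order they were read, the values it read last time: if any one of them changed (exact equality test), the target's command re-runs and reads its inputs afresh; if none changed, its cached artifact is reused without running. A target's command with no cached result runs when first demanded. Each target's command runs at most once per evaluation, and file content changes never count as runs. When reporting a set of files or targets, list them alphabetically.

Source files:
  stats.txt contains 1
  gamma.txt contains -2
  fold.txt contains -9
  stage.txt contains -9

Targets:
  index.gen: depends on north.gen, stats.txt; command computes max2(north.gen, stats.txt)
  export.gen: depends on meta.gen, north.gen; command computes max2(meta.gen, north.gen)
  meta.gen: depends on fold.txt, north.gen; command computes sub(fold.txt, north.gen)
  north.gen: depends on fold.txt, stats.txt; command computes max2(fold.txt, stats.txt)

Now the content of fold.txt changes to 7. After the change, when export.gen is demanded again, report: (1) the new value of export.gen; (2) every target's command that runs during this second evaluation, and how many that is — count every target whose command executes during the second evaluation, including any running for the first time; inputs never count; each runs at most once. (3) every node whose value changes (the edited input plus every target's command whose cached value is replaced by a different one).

New value of export.gen: 7.
Target commands that run: export.gen, meta.gen, north.gen — 3 in total.
Values that change: export.gen, fold.txt, meta.gen, north.gen.

First evaluation (everything demanded from the output):
  north.gen = max2(-9, 1) = 1
  meta.gen = sub(-9, 1) = -10
  export.gen = max2(-10, 1) = 1

Propagation after the edit:
  north.gen: runs — fold.txt -9->7; result 7.
  meta.gen: runs — fold.txt -9->7; north.gen 1->7; result 0.
  export.gen: runs — meta.gen -10->0; north.gen 1->7; result 7.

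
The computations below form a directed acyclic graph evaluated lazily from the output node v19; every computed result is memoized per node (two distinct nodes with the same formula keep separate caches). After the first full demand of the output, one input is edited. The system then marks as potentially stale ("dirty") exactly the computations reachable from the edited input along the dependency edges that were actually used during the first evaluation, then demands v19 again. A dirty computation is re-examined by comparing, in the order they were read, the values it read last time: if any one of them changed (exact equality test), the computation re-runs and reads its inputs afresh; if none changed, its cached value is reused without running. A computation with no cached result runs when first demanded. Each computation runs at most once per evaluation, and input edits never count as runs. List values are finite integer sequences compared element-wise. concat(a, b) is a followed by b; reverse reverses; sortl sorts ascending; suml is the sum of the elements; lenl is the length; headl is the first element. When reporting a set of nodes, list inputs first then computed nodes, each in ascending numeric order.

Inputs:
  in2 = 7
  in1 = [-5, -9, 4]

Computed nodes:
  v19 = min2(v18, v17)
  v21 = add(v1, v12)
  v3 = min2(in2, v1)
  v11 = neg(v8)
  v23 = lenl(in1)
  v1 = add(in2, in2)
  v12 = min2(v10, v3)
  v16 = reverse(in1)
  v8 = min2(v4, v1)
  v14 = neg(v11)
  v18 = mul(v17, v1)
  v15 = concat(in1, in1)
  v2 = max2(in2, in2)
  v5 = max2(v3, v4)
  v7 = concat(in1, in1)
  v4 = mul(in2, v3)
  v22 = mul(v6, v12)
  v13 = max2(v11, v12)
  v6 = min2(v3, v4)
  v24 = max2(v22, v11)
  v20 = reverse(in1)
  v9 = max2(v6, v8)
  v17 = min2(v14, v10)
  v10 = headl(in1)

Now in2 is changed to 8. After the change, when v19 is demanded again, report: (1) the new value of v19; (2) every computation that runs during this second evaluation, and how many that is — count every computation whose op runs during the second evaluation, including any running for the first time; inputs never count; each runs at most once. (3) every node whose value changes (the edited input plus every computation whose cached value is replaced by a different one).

First demand of the output computes:
  v1 = add(7, 7) = 14
  v3 = min2(7, 14) = 7
  v4 = mul(7, 7) = 49
  v8 = min2(49, 14) = 14
  v10 = headl([-5, -9, 4]) = -5
  v11 = neg(14) = -14
  v14 = neg(-14) = 14
  v17 = min2(14, -5) = -5
  v18 = mul(-5, 14) = -70
  v19 = min2(-70, -5) = -70

After the edit, cleaning proceeds:
  v1: a read changed (in2 7->8; in2 7->8) — executes, giving 16.
  v3: a read changed (in2 7->8; v1 14->16) — executes, giving 8.
  v4: a read changed (in2 7->8; v3 7->8) — executes, giving 64.
  v8: a read changed (v4 49->64; v1 14->16) — executes, giving 16.
  v11: a read changed (v8 14->16) — executes, giving -16.
  v14: a read changed (v11 -14->-16) — executes, giving 16.
  v17: a read changed (v14 14->16) — executes, giving -5 — identical to its old value.
  v18: a read changed (v1 14->16) — executes, giving -80.
  v19: a read changed (v18 -70->-80) — executes, giving -80.

Demanding v19 again yields -80.
9 computations run: v1, v3, v4, v8, v11, v14, v17, v18, v19.
The nodes whose values change: in2, v1, v3, v4, v8, v11, v14, v18, v19.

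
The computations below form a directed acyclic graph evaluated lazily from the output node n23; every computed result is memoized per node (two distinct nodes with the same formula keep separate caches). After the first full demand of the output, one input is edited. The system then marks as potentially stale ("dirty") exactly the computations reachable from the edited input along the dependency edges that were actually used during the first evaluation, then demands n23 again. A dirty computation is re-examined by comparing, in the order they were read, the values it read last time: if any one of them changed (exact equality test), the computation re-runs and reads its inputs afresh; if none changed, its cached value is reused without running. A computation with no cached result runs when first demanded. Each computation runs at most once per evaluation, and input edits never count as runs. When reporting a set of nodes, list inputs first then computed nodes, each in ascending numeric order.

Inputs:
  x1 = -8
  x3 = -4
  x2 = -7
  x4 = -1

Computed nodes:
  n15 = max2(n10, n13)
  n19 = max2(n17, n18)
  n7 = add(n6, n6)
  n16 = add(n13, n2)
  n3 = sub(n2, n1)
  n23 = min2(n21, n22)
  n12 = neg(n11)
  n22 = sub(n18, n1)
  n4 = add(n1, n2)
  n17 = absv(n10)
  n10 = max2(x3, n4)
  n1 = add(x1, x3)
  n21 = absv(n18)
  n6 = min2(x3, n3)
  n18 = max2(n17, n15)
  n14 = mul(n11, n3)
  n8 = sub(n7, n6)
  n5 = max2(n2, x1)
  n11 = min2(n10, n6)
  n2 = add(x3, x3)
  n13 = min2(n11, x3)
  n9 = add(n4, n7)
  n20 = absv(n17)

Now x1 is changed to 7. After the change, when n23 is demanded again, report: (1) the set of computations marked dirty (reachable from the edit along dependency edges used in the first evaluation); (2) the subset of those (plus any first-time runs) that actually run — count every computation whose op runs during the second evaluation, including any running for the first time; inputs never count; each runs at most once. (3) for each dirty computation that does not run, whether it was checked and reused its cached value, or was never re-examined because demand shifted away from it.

First demand of the output computes:
  n1 = add(-8, -4) = -12
  n2 = add(-4, -4) = -8
  n3 = sub(-8, -12) = 4
  n4 = add(-12, -8) = -20
  n6 = min2(-4, 4) = -4
  n10 = max2(-4, -20) = -4
  n11 = min2(-4, -4) = -4
  n13 = min2(-4, -4) = -4
  n15 = max2(-4, -4) = -4
  n17 = absv(-4) = 4
  n18 = max2(4, -4) = 4
  n21 = absv(4) = 4
  n22 = sub(4, -12) = 16
  n23 = min2(4, 16) = 4

After the edit, cleaning proceeds:
  n1: a read changed (x1 -8->7) — executes, giving 3.
  n3: a read changed (n1 -12->3) — executes, giving -11.
  n4: a read changed (n1 -12->3) — executes, giving -5.
  n6: a read changed (n3 4->-11) — executes, giving -11.
  n10: a read changed (n4 -20->-5) — executes, giving -4 — identical to its old value.
  n11: a read changed (n6 -4->-11) — executes, giving -11.
  n13: a read changed (n11 -4->-11) — executes, giving -11.
  n15: a read changed (n13 -4->-11) — executes, giving -4 — identical to its old value.
  n17: dirty, but its reads are unchanged (n10 unchanged); cached 4 stands.
  n18: dirty, but its reads are unchanged (n17 unchanged, n15 unchanged); cached 4 stands.
  n21: dirty, but its reads are unchanged (n18 unchanged); cached 4 stands.
  n22: a read changed (n1 -12->3) — executes, giving 1.
  n23: a read changed (n22 16->1) — executes, giving 1.

Note where the cutoff bites: n17 is checked, finds nothing changed, and keeps its cache.

The edit dirties: n1, n3, n4, n6, n10, n11, n13, n15, n17, n18, n21, n22, n23.
10 computations run: n1, n3, n4, n6, n10, n11, n13, n15, n22, n23.
Cache hits after checking: n17, n18, n21.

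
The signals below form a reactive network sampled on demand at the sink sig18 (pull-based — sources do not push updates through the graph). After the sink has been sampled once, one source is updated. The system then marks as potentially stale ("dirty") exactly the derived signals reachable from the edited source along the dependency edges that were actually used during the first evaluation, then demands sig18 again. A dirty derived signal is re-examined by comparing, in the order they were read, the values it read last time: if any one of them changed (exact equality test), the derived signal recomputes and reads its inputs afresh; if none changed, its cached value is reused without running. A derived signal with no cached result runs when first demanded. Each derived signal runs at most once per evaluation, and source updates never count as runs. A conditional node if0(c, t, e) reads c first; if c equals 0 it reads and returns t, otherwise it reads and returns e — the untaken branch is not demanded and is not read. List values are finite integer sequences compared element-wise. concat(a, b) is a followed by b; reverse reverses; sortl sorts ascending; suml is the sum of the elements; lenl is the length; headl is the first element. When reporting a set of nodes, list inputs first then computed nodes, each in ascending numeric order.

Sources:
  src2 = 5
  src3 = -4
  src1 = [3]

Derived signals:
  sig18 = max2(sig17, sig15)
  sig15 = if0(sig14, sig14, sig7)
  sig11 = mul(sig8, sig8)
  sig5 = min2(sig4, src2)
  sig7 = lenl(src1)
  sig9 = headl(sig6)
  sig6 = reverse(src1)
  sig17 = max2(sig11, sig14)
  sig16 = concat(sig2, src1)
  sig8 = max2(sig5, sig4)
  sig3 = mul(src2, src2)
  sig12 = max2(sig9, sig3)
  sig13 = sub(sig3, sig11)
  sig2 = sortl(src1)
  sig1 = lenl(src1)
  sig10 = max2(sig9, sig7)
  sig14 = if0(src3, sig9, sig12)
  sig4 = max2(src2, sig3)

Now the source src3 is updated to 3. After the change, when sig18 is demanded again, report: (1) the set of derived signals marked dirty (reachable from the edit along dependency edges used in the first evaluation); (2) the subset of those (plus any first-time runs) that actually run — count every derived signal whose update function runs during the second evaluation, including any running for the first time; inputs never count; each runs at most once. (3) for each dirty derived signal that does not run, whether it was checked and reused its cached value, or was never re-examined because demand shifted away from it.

Initial pass — values computed on the first demand:
  sig3 = mul(5, 5) = 25
  sig4 = max2(5, 25) = 25
  sig5 = min2(25, 5) = 5
  sig6 = reverse([3]) = [3]
  sig7 = lenl([3]) = 1
  sig8 = max2(5, 25) = 25
  sig9 = headl([3]) = 3
  sig11 = mul(25, 25) = 625
  sig12 = max2(3, 25) = 25
  sig14 = if0(src3=-4 -> else branch sig12) = 25
  sig15 = if0(sig14=25 -> else branch sig7) = 1
  sig17 = max2(625, 25) = 625
  sig18 = max2(625, 1) = 625

Second demand — change propagation:
  sig14: re-runs because src3 -4->3; new result 25 (unchanged).
  sig15: re-examined; everything it read last time is the same (sig14 unchanged, sig7 unchanged) — cache 1 kept, no run.
  sig17: re-examined; everything it read last time is the same (sig11 unchanged, sig14 unchanged) — cache 625 kept, no run.
  sig18: re-examined; everything it read last time is the same (sig17 unchanged, sig15 unchanged) — cache 625 kept, no run.

The important point: sig14 recomputes to an identical value, and the output ends up unchanged.

Dirty set: sig14, sig15, sig17, sig18.
Run set: sig14 (1 run).
Re-examined without running (cache reused): sig15, sig17, sig18.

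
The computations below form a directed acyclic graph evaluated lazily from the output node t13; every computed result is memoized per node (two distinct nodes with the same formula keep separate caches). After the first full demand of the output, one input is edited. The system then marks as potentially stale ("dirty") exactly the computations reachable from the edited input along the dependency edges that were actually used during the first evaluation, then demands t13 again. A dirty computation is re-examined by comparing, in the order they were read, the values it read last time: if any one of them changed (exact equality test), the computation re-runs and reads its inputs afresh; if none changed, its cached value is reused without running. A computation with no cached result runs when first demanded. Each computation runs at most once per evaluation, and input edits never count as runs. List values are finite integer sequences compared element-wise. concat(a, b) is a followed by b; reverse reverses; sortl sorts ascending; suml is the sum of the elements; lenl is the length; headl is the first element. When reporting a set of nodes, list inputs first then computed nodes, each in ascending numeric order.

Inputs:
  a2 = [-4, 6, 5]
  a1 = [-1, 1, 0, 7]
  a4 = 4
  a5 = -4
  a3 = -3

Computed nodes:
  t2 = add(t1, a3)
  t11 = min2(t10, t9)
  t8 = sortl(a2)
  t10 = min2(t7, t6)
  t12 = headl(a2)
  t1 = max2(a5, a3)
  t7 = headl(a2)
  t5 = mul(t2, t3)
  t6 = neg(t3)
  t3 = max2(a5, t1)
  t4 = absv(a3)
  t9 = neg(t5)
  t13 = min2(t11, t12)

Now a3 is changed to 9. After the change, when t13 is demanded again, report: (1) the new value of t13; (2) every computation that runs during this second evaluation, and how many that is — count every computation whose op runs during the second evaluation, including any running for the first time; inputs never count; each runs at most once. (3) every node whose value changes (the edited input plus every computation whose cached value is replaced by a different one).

First demand of the output computes:
  t1 = max2(-4, -3) = -3
  t2 = add(-3, -3) = -6
  t3 = max2(-4, -3) = -3
  t5 = mul(-6, -3) = 18
  t6 = neg(-3) = 3
  t7 = headl([-4, 6, 5]) = -4
  t9 = neg(18) = -18
  t10 = min2(-4, 3) = -4
  t11 = min2(-4, -18) = -18
  t12 = headl([-4, 6, 5]) = -4
  t13 = min2(-18, -4) = -18

After the edit, cleaning proceeds:
  t1: a read changed (a3 -3->9) — executes, giving 9.
  t2: a read changed (t1 -3->9; a3 -3->9) — executes, giving 18.
  t3: a read changed (t1 -3->9) — executes, giving 9.
  t5: a read changed (t2 -6->18; t3 -3->9) — executes, giving 162.
  t6: a read changed (t3 -3->9) — executes, giving -9.
  t9: a read changed (t5 18->162) — executes, giving -162.
  t10: a read changed (t6 3->-9) — executes, giving -9.
  t11: a read changed (t10 -4->-9; t9 -18->-162) — executes, giving -162.
  t13: a read changed (t11 -18->-162) — executes, giving -162.

Demanding t13 again yields -162.
9 computations run: t1, t2, t3, t5, t6, t9, t10, t11, t13.
The nodes whose values change: a3, t1, t2, t3, t5, t6, t9, t10, t11, t13.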